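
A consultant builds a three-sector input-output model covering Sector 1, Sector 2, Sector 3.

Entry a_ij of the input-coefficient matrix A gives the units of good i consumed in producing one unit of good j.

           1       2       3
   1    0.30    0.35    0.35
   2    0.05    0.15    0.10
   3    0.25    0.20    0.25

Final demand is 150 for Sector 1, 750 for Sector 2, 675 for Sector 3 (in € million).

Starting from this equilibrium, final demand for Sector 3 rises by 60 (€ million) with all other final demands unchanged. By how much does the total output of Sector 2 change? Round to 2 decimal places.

I − A =
  [   0.70    -0.35    -0.35]
  [  -0.05     0.85    -0.10]
  [  -0.25    -0.20     0.75]
Cofactors of I−A, C_ij = (−1)^(i+j)·(minor ij) (rows/columns in the sector order above):
  C_11 = (0.85)(0.75) − (-0.10)(-0.20) = 0.6175
  C_12 = −[(-0.05)(0.75) − (-0.10)(-0.25)] = 0.0625
  C_13 = (-0.05)(-0.20) − (0.85)(-0.25) = 0.2225
  C_21 = −[(-0.35)(0.75) − (-0.35)(-0.20)] = 0.3325
  C_22 = (0.70)(0.75) − (-0.35)(-0.25) = 0.4375
  C_23 = −[(0.70)(-0.20) − (-0.35)(-0.25)] = 0.2275
  C_31 = (-0.35)(-0.10) − (-0.35)(0.85) = 0.3325
  C_32 = −[(0.70)(-0.10) − (-0.35)(-0.05)] = 0.0875
  C_33 = (0.70)(0.85) − (-0.35)(-0.05) = 0.5775
det(I−A) = Σ_j (I−A)_1j·C_1j = (0.70)(0.6175) + (-0.35)(0.0625) + (-0.35)(0.2225) = 0.3325
adj(I−A) = Cᵀ =
  [ 0.6175   0.3325   0.3325]
  [ 0.0625   0.4375   0.0875]
  [ 0.2225   0.2275   0.5775]
(I − A)⁻¹ = adj(I−A) / det(I−A) ≈
  [   1.8571     1.0000     1.0000]
  [   0.1880     1.3158     0.2632]
  [   0.6692     0.6842     1.7368]
Δx = (I − A)⁻¹ Δd with Δd having +60 in the Sector 3 component and 0 elsewhere.
So Δx_2 = L_23 · (+60), where L_23 = adj(I−A)_23 / det(I−A) = 0.0875 / 0.3325.
Δx_2 = 0.0875 × (+60) / 0.3325 = 5.25 / 0.3325 ≈ 15.79.

Δx_2 = 15.79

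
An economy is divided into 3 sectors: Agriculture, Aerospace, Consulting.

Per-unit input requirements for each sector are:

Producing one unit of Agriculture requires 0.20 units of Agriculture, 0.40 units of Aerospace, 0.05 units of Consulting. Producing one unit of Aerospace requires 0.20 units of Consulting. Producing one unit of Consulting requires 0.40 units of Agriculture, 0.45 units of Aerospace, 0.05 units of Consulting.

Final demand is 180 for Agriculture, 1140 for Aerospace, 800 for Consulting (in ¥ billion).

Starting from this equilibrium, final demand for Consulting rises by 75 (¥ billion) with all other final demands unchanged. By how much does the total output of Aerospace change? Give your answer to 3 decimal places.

Δx_2 = 61.321

I − A =
  [   0.80     0.00    -0.40]
  [  -0.40     1.00    -0.45]
  [  -0.05    -0.20     0.95]
Cofactors of I−A, C_ij = (−1)^(i+j)·(minor ij) (rows/columns in the sector order above):
  C_11 = (1.00)(0.95) − (-0.45)(-0.20) = 0.8600
  C_12 = −[(-0.40)(0.95) − (-0.45)(-0.05)] = 0.4025
  C_13 = (-0.40)(-0.20) − (1.00)(-0.05) = 0.1300
  C_21 = −[(0.00)(0.95) − (-0.40)(-0.20)] = 0.0800
  C_22 = (0.80)(0.95) − (-0.40)(-0.05) = 0.7400
  C_23 = −[(0.80)(-0.20) − (0.00)(-0.05)] = 0.1600
  C_31 = (0.00)(-0.45) − (-0.40)(1.00) = 0.4000
  C_32 = −[(0.80)(-0.45) − (-0.40)(-0.40)] = 0.5200
  C_33 = (0.80)(1.00) − (0.00)(-0.40) = 0.8000
det(I−A) = Σ_j (I−A)_1j·C_1j = (0.80)(0.8600) + (0.00)(0.4025) + (-0.40)(0.1300) = 0.6360
adj(I−A) = Cᵀ =
  [ 0.8600   0.0800   0.4000]
  [ 0.4025   0.7400   0.5200]
  [ 0.1300   0.1600   0.8000]
(I − A)⁻¹ = adj(I−A) / det(I−A) ≈
  [   1.3522     0.1258     0.6289]
  [   0.6329     1.1635     0.8176]
  [   0.2044     0.2516     1.2579]
Δx = (I − A)⁻¹ Δd with Δd having +75 in the Consulting component and 0 elsewhere.
So Δx_2 = L_23 · (+75), where L_23 = adj(I−A)_23 / det(I−A) = 0.5200 / 0.6360.
Δx_2 = 0.5200 × (+75) / 0.6360 = 39.00 / 0.6360 ≈ 61.321.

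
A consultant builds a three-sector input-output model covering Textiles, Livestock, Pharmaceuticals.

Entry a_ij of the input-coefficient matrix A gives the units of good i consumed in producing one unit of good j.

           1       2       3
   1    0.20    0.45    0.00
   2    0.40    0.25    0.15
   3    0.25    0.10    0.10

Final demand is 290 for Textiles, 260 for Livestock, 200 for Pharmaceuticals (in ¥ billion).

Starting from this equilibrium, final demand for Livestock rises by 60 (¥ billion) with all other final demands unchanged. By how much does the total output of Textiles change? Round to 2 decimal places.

I − A =
  [   0.80    -0.45     0.00]
  [  -0.40     0.75    -0.15]
  [  -0.25    -0.10     0.90]
Cofactors of I−A, C_ij = (−1)^(i+j)·(minor ij) (rows/columns in the sector order above):
  C_11 = (0.75)(0.90) − (-0.15)(-0.10) = 0.6600
  C_12 = −[(-0.40)(0.90) − (-0.15)(-0.25)] = 0.3975
  C_13 = (-0.40)(-0.10) − (0.75)(-0.25) = 0.2275
  C_21 = −[(-0.45)(0.90) − (0.00)(-0.10)] = 0.4050
  C_22 = (0.80)(0.90) − (0.00)(-0.25) = 0.7200
  C_23 = −[(0.80)(-0.10) − (-0.45)(-0.25)] = 0.1925
  C_31 = (-0.45)(-0.15) − (0.00)(0.75) = 0.0675
  C_32 = −[(0.80)(-0.15) − (0.00)(-0.40)] = 0.1200
  C_33 = (0.80)(0.75) − (-0.45)(-0.40) = 0.4200
det(I−A) = Σ_j (I−A)_1j·C_1j = (0.80)(0.6600) + (-0.45)(0.3975) + (0.00)(0.2275) = 0.349125
adj(I−A) = Cᵀ =
  [ 0.6600   0.4050   0.0675]
  [ 0.3975   0.7200   0.1200]
  [ 0.2275   0.1925   0.4200]
(I − A)⁻¹ = adj(I−A) / det(I−A) ≈
  [   1.8904     1.1600     0.1933]
  [   1.1386     2.0623     0.3437]
  [   0.6516     0.5514     1.2030]
Δx = (I − A)⁻¹ Δd with Δd having +60 in the Livestock component and 0 elsewhere.
So Δx_1 = L_12 · (+60), where L_12 = adj(I−A)_12 / det(I−A) = 0.4050 / 0.349125.
Δx_1 = 0.4050 × (+60) / 0.349125 = 24.30 / 0.349125 ≈ 69.60.

Δx_1 = 69.60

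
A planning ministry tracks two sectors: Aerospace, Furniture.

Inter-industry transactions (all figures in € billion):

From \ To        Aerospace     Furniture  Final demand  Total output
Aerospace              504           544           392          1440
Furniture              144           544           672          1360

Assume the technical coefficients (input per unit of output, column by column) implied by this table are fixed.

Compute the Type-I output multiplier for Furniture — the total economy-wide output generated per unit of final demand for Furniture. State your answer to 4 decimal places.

m_2 = 3.0000

Technical coefficients a_ij = z_ij / X_j:
  a_11 = 504/1440 = 0.35, a_21 = 144/1440 = 0.10
  a_12 = 544/1360 = 0.40, a_22 = 544/1360 = 0.40
I − A =
  [   0.65    -0.40]
  [  -0.10     0.60]
det(I−A) = (0.65)(0.60) − (-0.40)(-0.10) = 0.3500
adj(I−A) = [[0.60, 0.40], [0.10, 0.65]]
(I − A)⁻¹ = adj(I−A) / det(I−A) ≈
  [   1.71429     1.14286]
  [   0.28571     1.85714]
The output multiplier for sector j is the column-j sum of the Leontief inverse (I − A)⁻¹ = adj(I−A) / det(I−A).
Column 2 of adj(I−A): (0.40, 0.65); det(I−A) = 0.3500.
m_2 = (0.40 + 0.65) / 0.3500 = 1.05 / 0.3500 = 3.0000.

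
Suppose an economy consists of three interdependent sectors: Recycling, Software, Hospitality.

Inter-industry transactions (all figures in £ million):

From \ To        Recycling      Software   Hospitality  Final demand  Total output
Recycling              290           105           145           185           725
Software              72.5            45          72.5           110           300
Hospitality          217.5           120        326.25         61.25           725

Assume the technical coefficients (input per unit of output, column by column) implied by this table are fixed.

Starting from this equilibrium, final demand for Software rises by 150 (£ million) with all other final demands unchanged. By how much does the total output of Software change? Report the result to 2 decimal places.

Δx_2 = 241.43

Technical coefficients a_ij = z_ij / X_j:
  a_11 = 290/725 = 0.40, a_21 = 72.5/725 = 0.10, a_31 = 217.5/725 = 0.30
  a_12 = 105/300 = 0.35, a_22 = 45/300 = 0.15, a_32 = 120/300 = 0.40
  a_13 = 145/725 = 0.20, a_23 = 72.5/725 = 0.10, a_33 = 326.25/725 = 0.45
I − A =
  [   0.60    -0.35    -0.20]
  [  -0.10     0.85    -0.10]
  [  -0.30    -0.40     0.55]
Cofactors of I−A, C_ij = (−1)^(i+j)·(minor ij) (rows/columns in the sector order above):
  C_11 = (0.85)(0.55) − (-0.10)(-0.40) = 0.4275
  C_12 = −[(-0.10)(0.55) − (-0.10)(-0.30)] = 0.0850
  C_13 = (-0.10)(-0.40) − (0.85)(-0.30) = 0.2950
  C_21 = −[(-0.35)(0.55) − (-0.20)(-0.40)] = 0.2725
  C_22 = (0.60)(0.55) − (-0.20)(-0.30) = 0.2700
  C_23 = −[(0.60)(-0.40) − (-0.35)(-0.30)] = 0.3450
  C_31 = (-0.35)(-0.10) − (-0.20)(0.85) = 0.2050
  C_32 = −[(0.60)(-0.10) − (-0.20)(-0.10)] = 0.0800
  C_33 = (0.60)(0.85) − (-0.35)(-0.10) = 0.4750
det(I−A) = Σ_j (I−A)_1j·C_1j = (0.60)(0.4275) + (-0.35)(0.0850) + (-0.20)(0.2950) = 0.16775
adj(I−A) = Cᵀ =
  [ 0.4275   0.2725   0.2050]
  [ 0.0850   0.2700   0.0800]
  [ 0.2950   0.3450   0.4750]
(I − A)⁻¹ = adj(I−A) / det(I−A) ≈
  [   2.5484     1.6244     1.2221]
  [   0.5067     1.6095     0.4769]
  [   1.7586     2.0566     2.8316]
Δx = (I − A)⁻¹ Δd with Δd having +150 in the Software component and 0 elsewhere.
So Δx_2 = L_22 · (+150), where L_22 = adj(I−A)_22 / det(I−A) = 0.2700 / 0.16775.
Δx_2 = 0.2700 × (+150) / 0.16775 = 40.50 / 0.16775 ≈ 241.43.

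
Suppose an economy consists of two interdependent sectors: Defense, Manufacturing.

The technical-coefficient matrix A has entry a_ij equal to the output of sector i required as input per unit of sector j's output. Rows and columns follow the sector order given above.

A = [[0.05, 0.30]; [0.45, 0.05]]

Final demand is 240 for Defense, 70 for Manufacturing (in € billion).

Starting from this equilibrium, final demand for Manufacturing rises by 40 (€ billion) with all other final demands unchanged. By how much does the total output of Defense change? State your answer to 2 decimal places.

Δx_D = 15.64

I − A =
  [   0.95    -0.30]
  [  -0.45     0.95]
det(I−A) = (0.95)(0.95) − (-0.30)(-0.45) = 0.7675
adj(I−A) = [[0.95, 0.30], [0.45, 0.95]]
(I − A)⁻¹ = adj(I−A) / det(I−A) ≈
  [   1.2378     0.3909]
  [   0.5863     1.2378]
Δx = (I − A)⁻¹ Δd with Δd having +40 in the Manufacturing component and 0 elsewhere.
So Δx_D = L_DM · (+40), where L_DM = adj(I−A)_DM / det(I−A) = 0.30 / 0.7675.
Δx_D = 0.30 × (+40) / 0.7675 = 12.00 / 0.7675 ≈ 15.64.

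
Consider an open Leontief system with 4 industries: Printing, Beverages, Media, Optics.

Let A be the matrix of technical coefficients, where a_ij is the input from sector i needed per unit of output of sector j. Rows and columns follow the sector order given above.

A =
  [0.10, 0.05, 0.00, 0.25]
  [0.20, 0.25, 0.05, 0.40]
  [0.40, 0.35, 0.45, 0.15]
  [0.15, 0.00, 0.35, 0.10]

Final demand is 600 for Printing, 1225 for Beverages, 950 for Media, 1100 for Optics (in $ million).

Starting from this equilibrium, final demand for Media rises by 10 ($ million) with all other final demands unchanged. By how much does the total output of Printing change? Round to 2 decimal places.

Δx_P = 4.08

I − A =
  [   0.90    -0.05     0.00    -0.25]
  [  -0.20     0.75    -0.05    -0.40]
  [  -0.40    -0.35     0.55    -0.15]
  [  -0.15     0.00    -0.35     0.90]
Compute the cofactors C_ij = (−1)^(i+j)·(3×3 minor ij) of I−A; the adjugate is their transpose:
adj(I−A) = Cᵀ =
  [ 0.267125   0.052750   0.074875   0.110125]
  [ 0.196625   0.342625   0.182125   0.237250]
  [ 0.370875   0.289500   0.567375   0.326250]
  [ 0.188750   0.121375   0.233125   0.349000]
det(I−A) = Σ_j (I−A)_1j·C_1j = (0.90)(0.267125) + (-0.05)(0.196625) + (0.00)(0.370875) + (-0.25)(0.188750) = 0.18339375
(I − A)⁻¹ = adj(I−A) / det(I−A) ≈
  [   1.4566     0.2876     0.4083     0.6005]
  [   1.0721     1.8682     0.9931     1.2937]
  [   2.0223     1.5786     3.0938     1.7790]
  [   1.0292     0.6618     1.2712     1.9030]
Δx = (I − A)⁻¹ Δd with Δd having +10 in the Media component and 0 elsewhere.
So Δx_P = L_PM · (+10), where L_PM = adj(I−A)_PM / det(I−A) = 0.074875 / 0.18339375.
Δx_P = 0.074875 × (+10) / 0.18339375 = 0.74875 / 0.18339375 ≈ 4.08.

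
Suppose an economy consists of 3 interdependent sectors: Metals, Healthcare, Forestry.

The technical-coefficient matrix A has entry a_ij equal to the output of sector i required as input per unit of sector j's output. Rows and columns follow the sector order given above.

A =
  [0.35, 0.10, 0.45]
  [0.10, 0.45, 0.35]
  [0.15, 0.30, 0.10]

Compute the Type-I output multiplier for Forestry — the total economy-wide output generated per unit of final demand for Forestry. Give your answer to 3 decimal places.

I − A =
  [   0.65    -0.10    -0.45]
  [  -0.10     0.55    -0.35]
  [  -0.15    -0.30     0.90]
Cofactors of I−A, C_ij = (−1)^(i+j)·(minor ij) (rows/columns in the sector order above):
  C_11 = (0.55)(0.90) − (-0.35)(-0.30) = 0.3900
  C_12 = −[(-0.10)(0.90) − (-0.35)(-0.15)] = 0.1425
  C_13 = (-0.10)(-0.30) − (0.55)(-0.15) = 0.1125
  C_21 = −[(-0.10)(0.90) − (-0.45)(-0.30)] = 0.2250
  C_22 = (0.65)(0.90) − (-0.45)(-0.15) = 0.5175
  C_23 = −[(0.65)(-0.30) − (-0.10)(-0.15)] = 0.2100
  C_31 = (-0.10)(-0.35) − (-0.45)(0.55) = 0.2825
  C_32 = −[(0.65)(-0.35) − (-0.45)(-0.10)] = 0.2725
  C_33 = (0.65)(0.55) − (-0.10)(-0.10) = 0.3475
det(I−A) = Σ_j (I−A)_1j·C_1j = (0.65)(0.3900) + (-0.10)(0.1425) + (-0.45)(0.1125) = 0.188625
adj(I−A) = Cᵀ =
  [ 0.3900   0.2250   0.2825]
  [ 0.1425   0.5175   0.2725]
  [ 0.1125   0.2100   0.3475]
(I − A)⁻¹ = adj(I−A) / det(I−A) ≈
  [   2.0676     1.1928     1.4977]
  [   0.7555     2.7435     1.4447]
  [   0.5964     1.1133     1.8423]
The output multiplier for sector j is the column-j sum of the Leontief inverse (I − A)⁻¹ = adj(I−A) / det(I−A).
Column 3 of adj(I−A): (0.2825, 0.2725, 0.3475); det(I−A) = 0.188625.
m_3 = (0.2825 + 0.2725 + 0.3475) / 0.188625 = 0.9025 / 0.188625 ≈ 4.785.

m_3 = 4.785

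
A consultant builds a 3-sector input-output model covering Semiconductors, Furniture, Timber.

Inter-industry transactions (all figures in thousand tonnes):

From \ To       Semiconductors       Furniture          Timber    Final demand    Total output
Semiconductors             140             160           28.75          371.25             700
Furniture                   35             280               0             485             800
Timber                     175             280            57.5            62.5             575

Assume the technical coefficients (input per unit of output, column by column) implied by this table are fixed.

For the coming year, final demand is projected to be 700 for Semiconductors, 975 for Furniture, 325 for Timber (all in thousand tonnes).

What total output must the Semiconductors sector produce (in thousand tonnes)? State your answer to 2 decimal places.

x_S = 1361.39

Technical coefficients a_ij = z_ij / X_j:
  a_SS = 140/700 = 0.20, a_FS = 35/700 = 0.05, a_TS = 175/700 = 0.25
  a_SF = 160/800 = 0.20, a_FF = 280/800 = 0.35, a_TF = 280/800 = 0.35
  a_ST = 28.75/575 = 0.05, a_FT = 0/575 = 0.00, a_TT = 57.5/575 = 0.10
I − A =
  [   0.80    -0.20    -0.05]
  [  -0.05     0.65     0.00]
  [  -0.25    -0.35     0.90]
Cofactors of I−A, C_ij = (−1)^(i+j)·(minor ij) (rows/columns in the sector order above):
  C_11 = (0.65)(0.90) − (0.00)(-0.35) = 0.5850
  C_12 = −[(-0.05)(0.90) − (0.00)(-0.25)] = 0.0450
  C_13 = (-0.05)(-0.35) − (0.65)(-0.25) = 0.1800
  C_21 = −[(-0.20)(0.90) − (-0.05)(-0.35)] = 0.1975
  C_22 = (0.80)(0.90) − (-0.05)(-0.25) = 0.7075
  C_23 = −[(0.80)(-0.35) − (-0.20)(-0.25)] = 0.3300
  C_31 = (-0.20)(0.00) − (-0.05)(0.65) = 0.0325
  C_32 = −[(0.80)(0.00) − (-0.05)(-0.05)] = 0.0025
  C_33 = (0.80)(0.65) − (-0.20)(-0.05) = 0.5100
det(I−A) = Σ_j (I−A)_1j·C_1j = (0.80)(0.5850) + (-0.20)(0.0450) + (-0.05)(0.1800) = 0.4500
adj(I−A) = Cᵀ =
  [ 0.5850   0.1975   0.0325]
  [ 0.0450   0.7075   0.0025]
  [ 0.1800   0.3300   0.5100]
(I − A)⁻¹ = adj(I−A) / det(I−A) ≈
  [   1.3000     0.4389     0.0722]
  [   0.1000     1.5722     0.0056]
  [   0.4000     0.7333     1.1333]
x = (I − A)⁻¹ d = adj(I−A)·d / det(I−A), with det(I−A) = 0.4500:
  x_S = (0.5850·700 + 0.1975·975 + 0.0325·325) / 0.4500 = 612.625 / 0.4500 ≈ 1361.39
  x_F = (0.0450·700 + 0.7075·975 + 0.0025·325) / 0.4500 = 722.125 / 0.4500 ≈ 1604.72
  x_T = (0.1800·700 + 0.3300·975 + 0.5100·325) / 0.4500 = 613.50 / 0.4500 ≈ 1363.33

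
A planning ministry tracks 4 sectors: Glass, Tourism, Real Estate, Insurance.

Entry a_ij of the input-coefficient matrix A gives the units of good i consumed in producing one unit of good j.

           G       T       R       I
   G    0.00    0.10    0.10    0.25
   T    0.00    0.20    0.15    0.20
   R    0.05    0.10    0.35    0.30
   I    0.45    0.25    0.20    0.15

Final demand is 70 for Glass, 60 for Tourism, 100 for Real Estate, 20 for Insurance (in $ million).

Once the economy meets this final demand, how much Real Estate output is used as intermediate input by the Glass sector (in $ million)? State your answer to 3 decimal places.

z_RG = 9.237

I − A =
  [   1.00    -0.10    -0.10    -0.25]
  [   0.00     0.80    -0.15    -0.20]
  [  -0.05    -0.10     0.65    -0.30]
  [  -0.45    -0.25    -0.20     0.85]
Compute the cofactors C_ij = (−1)^(i+j)·(3×3 minor ij) of I−A; the adjugate is their transpose:
adj(I−A) = Cᵀ =
  [ 0.333500   0.110875   0.129125   0.169750]
  [ 0.087125   0.399125   0.159625   0.175875]
  [ 0.148500   0.169625   0.531000   0.271000]
  [ 0.237125   0.216000   0.240250   0.500250]
det(I−A) = Σ_j (I−A)_1j·C_1j = (1.00)(0.333500) + (-0.10)(0.087125) + (-0.10)(0.148500) + (-0.25)(0.237125) = 0.25065625
(I − A)⁻¹ = adj(I−A) / det(I−A) ≈
  [   1.3305     0.4423     0.5151     0.6772]
  [   0.3476     1.5923     0.6368     0.7017]
  [   0.5924     0.6767     2.1184     1.0812]
  [   0.9460     0.8617     0.9585     1.9958]
First solve x = (I − A)⁻¹ d = adj(I−A)·d / det(I−A); in particular x_G = (0.333500·70 + 0.110875·60 + 0.129125·100 + 0.169750·20) / 0.25065625 = 46.305 / 0.25065625 ≈ 184.73507.
Intermediate flow from R to G: z_RG = a_RG · x_G = 0.05 × 46.305 / 0.25065625 = 2.31525 / 0.25065625 ≈ 9.237.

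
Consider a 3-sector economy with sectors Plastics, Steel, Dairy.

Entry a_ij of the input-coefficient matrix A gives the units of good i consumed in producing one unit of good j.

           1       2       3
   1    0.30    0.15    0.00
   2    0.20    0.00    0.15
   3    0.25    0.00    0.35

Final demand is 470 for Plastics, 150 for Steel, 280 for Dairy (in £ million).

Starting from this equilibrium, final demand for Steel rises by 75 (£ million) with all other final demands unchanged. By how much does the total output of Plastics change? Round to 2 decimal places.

Δx_1 = 17.01

I − A =
  [   0.70    -0.15     0.00]
  [  -0.20     1.00    -0.15]
  [  -0.25     0.00     0.65]
Cofactors of I−A, C_ij = (−1)^(i+j)·(minor ij) (rows/columns in the sector order above):
  C_11 = (1.00)(0.65) − (-0.15)(0.00) = 0.6500
  C_12 = −[(-0.20)(0.65) − (-0.15)(-0.25)] = 0.1675
  C_13 = (-0.20)(0.00) − (1.00)(-0.25) = 0.2500
  C_21 = −[(-0.15)(0.65) − (0.00)(0.00)] = 0.0975
  C_22 = (0.70)(0.65) − (0.00)(-0.25) = 0.4550
  C_23 = −[(0.70)(0.00) − (-0.15)(-0.25)] = 0.0375
  C_31 = (-0.15)(-0.15) − (0.00)(1.00) = 0.0225
  C_32 = −[(0.70)(-0.15) − (0.00)(-0.20)] = 0.1050
  C_33 = (0.70)(1.00) − (-0.15)(-0.20) = 0.6700
det(I−A) = Σ_j (I−A)_1j·C_1j = (0.70)(0.6500) + (-0.15)(0.1675) + (0.00)(0.2500) = 0.429875
adj(I−A) = Cᵀ =
  [ 0.6500   0.0975   0.0225]
  [ 0.1675   0.4550   0.1050]
  [ 0.2500   0.0375   0.6700]
(I − A)⁻¹ = adj(I−A) / det(I−A) ≈
  [   1.5121     0.2268     0.0523]
  [   0.3896     1.0584     0.2443]
  [   0.5816     0.0872     1.5586]
Δx = (I − A)⁻¹ Δd with Δd having +75 in the Steel component and 0 elsewhere.
So Δx_1 = L_12 · (+75), where L_12 = adj(I−A)_12 / det(I−A) = 0.0975 / 0.429875.
Δx_1 = 0.0975 × (+75) / 0.429875 = 7.3125 / 0.429875 ≈ 17.01.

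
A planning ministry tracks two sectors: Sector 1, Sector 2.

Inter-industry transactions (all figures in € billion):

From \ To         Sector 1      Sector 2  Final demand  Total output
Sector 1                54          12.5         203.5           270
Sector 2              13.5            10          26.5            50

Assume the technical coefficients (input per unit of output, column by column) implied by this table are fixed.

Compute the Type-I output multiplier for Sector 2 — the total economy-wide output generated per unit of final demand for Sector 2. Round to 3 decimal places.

m_2 = 1.673

Technical coefficients a_ij = z_ij / X_j:
  a_11 = 54/270 = 0.20, a_21 = 13.5/270 = 0.05
  a_12 = 12.5/50 = 0.25, a_22 = 10/50 = 0.20
I − A =
  [   0.80    -0.25]
  [  -0.05     0.80]
det(I−A) = (0.80)(0.80) − (-0.25)(-0.05) = 0.6275
adj(I−A) = [[0.80, 0.25], [0.05, 0.80]]
(I − A)⁻¹ = adj(I−A) / det(I−A) ≈
  [   1.2749     0.3984]
  [   0.0797     1.2749]
The output multiplier for sector j is the column-j sum of the Leontief inverse (I − A)⁻¹ = adj(I−A) / det(I−A).
Column 2 of adj(I−A): (0.25, 0.80); det(I−A) = 0.6275.
m_2 = (0.25 + 0.80) / 0.6275 = 1.05 / 0.6275 ≈ 1.673.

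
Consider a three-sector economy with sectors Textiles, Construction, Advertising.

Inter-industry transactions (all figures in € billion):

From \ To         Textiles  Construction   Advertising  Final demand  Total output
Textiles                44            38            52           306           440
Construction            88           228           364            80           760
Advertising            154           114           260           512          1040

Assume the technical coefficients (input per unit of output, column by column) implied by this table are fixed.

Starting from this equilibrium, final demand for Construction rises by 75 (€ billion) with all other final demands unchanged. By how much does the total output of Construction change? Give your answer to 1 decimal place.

Δx_C = 123.9

Technical coefficients a_ij = z_ij / X_j:
  a_TT = 44/440 = 0.10, a_CT = 88/440 = 0.20, a_AT = 154/440 = 0.35
  a_TC = 38/760 = 0.05, a_CC = 228/760 = 0.30, a_AC = 114/760 = 0.15
  a_TA = 52/1040 = 0.05, a_CA = 364/1040 = 0.35, a_AA = 260/1040 = 0.25
I − A =
  [   0.90    -0.05    -0.05]
  [  -0.20     0.70    -0.35]
  [  -0.35    -0.15     0.75]
Cofactors of I−A, C_ij = (−1)^(i+j)·(minor ij) (rows/columns in the sector order above):
  C_11 = (0.70)(0.75) − (-0.35)(-0.15) = 0.4725
  C_12 = −[(-0.20)(0.75) − (-0.35)(-0.35)] = 0.2725
  C_13 = (-0.20)(-0.15) − (0.70)(-0.35) = 0.2750
  C_21 = −[(-0.05)(0.75) − (-0.05)(-0.15)] = 0.0450
  C_22 = (0.90)(0.75) − (-0.05)(-0.35) = 0.6575
  C_23 = −[(0.90)(-0.15) − (-0.05)(-0.35)] = 0.1525
  C_31 = (-0.05)(-0.35) − (-0.05)(0.70) = 0.0525
  C_32 = −[(0.90)(-0.35) − (-0.05)(-0.20)] = 0.3250
  C_33 = (0.90)(0.70) − (-0.05)(-0.20) = 0.6200
det(I−A) = Σ_j (I−A)_1j·C_1j = (0.90)(0.4725) + (-0.05)(0.2725) + (-0.05)(0.2750) = 0.397875
adj(I−A) = Cᵀ =
  [ 0.4725   0.0450   0.0525]
  [ 0.2725   0.6575   0.3250]
  [ 0.2750   0.1525   0.6200]
(I − A)⁻¹ = adj(I−A) / det(I−A) ≈
  [   1.1876     0.1131     0.1320]
  [   0.6849     1.6525     0.8168]
  [   0.6912     0.3833     1.5583]
Δx = (I − A)⁻¹ Δd with Δd having +75 in the Construction component and 0 elsewhere.
So Δx_C = L_CC · (+75), where L_CC = adj(I−A)_CC / det(I−A) = 0.6575 / 0.397875.
Δx_C = 0.6575 × (+75) / 0.397875 = 49.3125 / 0.397875 ≈ 123.9.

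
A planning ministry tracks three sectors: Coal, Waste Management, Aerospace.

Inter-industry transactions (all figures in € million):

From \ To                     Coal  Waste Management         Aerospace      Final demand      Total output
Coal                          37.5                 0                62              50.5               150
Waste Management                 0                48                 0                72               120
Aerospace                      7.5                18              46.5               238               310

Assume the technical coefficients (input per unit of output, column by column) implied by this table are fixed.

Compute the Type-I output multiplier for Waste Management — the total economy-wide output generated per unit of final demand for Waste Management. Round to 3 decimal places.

Technical coefficients a_ij = z_ij / X_j:
  a_11 = 37.5/150 = 0.25, a_21 = 0/150 = 0.00, a_31 = 7.5/150 = 0.05
  a_12 = 0/120 = 0.00, a_22 = 48/120 = 0.40, a_32 = 18/120 = 0.15
  a_13 = 62/310 = 0.20, a_23 = 0/310 = 0.00, a_33 = 46.5/310 = 0.15
I − A =
  [   0.75     0.00    -0.20]
  [   0.00     0.60     0.00]
  [  -0.05    -0.15     0.85]
Cofactors of I−A, C_ij = (−1)^(i+j)·(minor ij) (rows/columns in the sector order above):
  C_11 = (0.60)(0.85) − (0.00)(-0.15) = 0.5100
  C_12 = −[(0.00)(0.85) − (0.00)(-0.05)] = 0.0000
  C_13 = (0.00)(-0.15) − (0.60)(-0.05) = 0.0300
  C_21 = −[(0.00)(0.85) − (-0.20)(-0.15)] = 0.0300
  C_22 = (0.75)(0.85) − (-0.20)(-0.05) = 0.6275
  C_23 = −[(0.75)(-0.15) − (0.00)(-0.05)] = 0.1125
  C_31 = (0.00)(0.00) − (-0.20)(0.60) = 0.1200
  C_32 = −[(0.75)(0.00) − (-0.20)(0.00)] = 0.0000
  C_33 = (0.75)(0.60) − (0.00)(0.00) = 0.4500
det(I−A) = Σ_j (I−A)_1j·C_1j = (0.75)(0.5100) + (0.00)(0.0000) + (-0.20)(0.0300) = 0.3765
adj(I−A) = Cᵀ =
  [ 0.5100   0.0300   0.1200]
  [ 0.0000   0.6275   0.0000]
  [ 0.0300   0.1125   0.4500]
(I − A)⁻¹ = adj(I−A) / det(I−A) ≈
  [   1.3546     0.0797     0.3187]
  [   0.0000     1.6667     0.0000]
  [   0.0797     0.2988     1.1952]
The output multiplier for sector j is the column-j sum of the Leontief inverse (I − A)⁻¹ = adj(I−A) / det(I−A).
Column 2 of adj(I−A): (0.0300, 0.6275, 0.1125); det(I−A) = 0.3765.
m_2 = (0.0300 + 0.6275 + 0.1125) / 0.3765 = 0.77 / 0.3765 ≈ 2.045.

m_2 = 2.045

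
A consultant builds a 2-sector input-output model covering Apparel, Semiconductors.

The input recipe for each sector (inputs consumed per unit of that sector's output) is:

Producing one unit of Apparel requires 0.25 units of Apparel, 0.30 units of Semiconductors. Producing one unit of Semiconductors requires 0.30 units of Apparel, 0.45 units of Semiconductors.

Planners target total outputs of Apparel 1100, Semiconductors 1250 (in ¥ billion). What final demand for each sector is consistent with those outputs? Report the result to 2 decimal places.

I − A =
  [   0.75    -0.30]
  [  -0.30     0.55]
d = (I − A) x:
  d_A = (+0.75)·1100 + (-0.30)·1250 = 450.00
  d_S = (-0.30)·1100 + (+0.55)·1250 = 357.50

d_A = 450.00, d_S = 357.50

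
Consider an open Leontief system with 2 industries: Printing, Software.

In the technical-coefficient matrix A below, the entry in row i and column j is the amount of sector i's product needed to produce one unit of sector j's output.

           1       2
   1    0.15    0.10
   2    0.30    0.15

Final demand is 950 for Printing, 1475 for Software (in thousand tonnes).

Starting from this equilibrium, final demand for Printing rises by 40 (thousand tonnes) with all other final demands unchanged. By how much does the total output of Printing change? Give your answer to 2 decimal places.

Δx_1 = 49.10

I − A =
  [   0.85    -0.10]
  [  -0.30     0.85]
det(I−A) = (0.85)(0.85) − (-0.10)(-0.30) = 0.6925
adj(I−A) = [[0.85, 0.10], [0.30, 0.85]]
(I − A)⁻¹ = adj(I−A) / det(I−A) ≈
  [   1.2274     0.1444]
  [   0.4332     1.2274]
Δx = (I − A)⁻¹ Δd with Δd having +40 in the Printing component and 0 elsewhere.
So Δx_1 = L_11 · (+40), where L_11 = adj(I−A)_11 / det(I−A) = 0.85 / 0.6925.
Δx_1 = 0.85 × (+40) / 0.6925 = 34.00 / 0.6925 ≈ 49.10.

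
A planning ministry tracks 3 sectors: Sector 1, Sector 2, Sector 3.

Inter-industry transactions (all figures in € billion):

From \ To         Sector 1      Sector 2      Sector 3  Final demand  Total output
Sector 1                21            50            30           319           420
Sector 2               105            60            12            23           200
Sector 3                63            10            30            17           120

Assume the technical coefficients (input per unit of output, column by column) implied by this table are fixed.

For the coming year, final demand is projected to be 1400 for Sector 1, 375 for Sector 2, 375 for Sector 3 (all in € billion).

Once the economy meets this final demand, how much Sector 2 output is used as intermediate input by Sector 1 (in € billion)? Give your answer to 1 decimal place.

Technical coefficients a_ij = z_ij / X_j:
  a_11 = 21/420 = 0.05, a_21 = 105/420 = 0.25, a_31 = 63/420 = 0.15
  a_12 = 50/200 = 0.25, a_22 = 60/200 = 0.30, a_32 = 10/200 = 0.05
  a_13 = 30/120 = 0.25, a_23 = 12/120 = 0.10, a_33 = 30/120 = 0.25
I − A =
  [   0.95    -0.25    -0.25]
  [  -0.25     0.70    -0.10]
  [  -0.15    -0.05     0.75]
Cofactors of I−A, C_ij = (−1)^(i+j)·(minor ij) (rows/columns in the sector order above):
  C_11 = (0.70)(0.75) − (-0.10)(-0.05) = 0.5200
  C_12 = −[(-0.25)(0.75) − (-0.10)(-0.15)] = 0.2025
  C_13 = (-0.25)(-0.05) − (0.70)(-0.15) = 0.1175
  C_21 = −[(-0.25)(0.75) − (-0.25)(-0.05)] = 0.2000
  C_22 = (0.95)(0.75) − (-0.25)(-0.15) = 0.6750
  C_23 = −[(0.95)(-0.05) − (-0.25)(-0.15)] = 0.0850
  C_31 = (-0.25)(-0.10) − (-0.25)(0.70) = 0.2000
  C_32 = −[(0.95)(-0.10) − (-0.25)(-0.25)] = 0.1575
  C_33 = (0.95)(0.70) − (-0.25)(-0.25) = 0.6025
det(I−A) = Σ_j (I−A)_1j·C_1j = (0.95)(0.5200) + (-0.25)(0.2025) + (-0.25)(0.1175) = 0.4140
adj(I−A) = Cᵀ =
  [ 0.5200   0.2000   0.2000]
  [ 0.2025   0.6750   0.1575]
  [ 0.1175   0.0850   0.6025]
(I − A)⁻¹ = adj(I−A) / det(I−A) ≈
  [   1.2560     0.4831     0.4831]
  [   0.4891     1.6304     0.3804]
  [   0.2838     0.2053     1.4553]
First solve x = (I − A)⁻¹ d = adj(I−A)·d / det(I−A); in particular x_1 = (0.5200·1400 + 0.2000·375 + 0.2000·375) / 0.4140 = 878.00 / 0.4140 ≈ 2120.773.
Intermediate flow from 2 to 1: z_21 = a_21 · x_1 = 0.25 × 878.00 / 0.4140 = 219.50 / 0.4140 ≈ 530.2.

z_21 = 530.2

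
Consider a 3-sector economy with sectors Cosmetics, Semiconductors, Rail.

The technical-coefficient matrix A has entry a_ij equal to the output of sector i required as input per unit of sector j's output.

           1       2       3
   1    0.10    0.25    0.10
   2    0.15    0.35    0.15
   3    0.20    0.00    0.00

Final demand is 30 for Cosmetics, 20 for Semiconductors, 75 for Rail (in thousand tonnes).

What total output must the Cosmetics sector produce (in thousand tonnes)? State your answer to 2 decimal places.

I − A =
  [   0.90    -0.25    -0.10]
  [  -0.15     0.65    -0.15]
  [  -0.20     0.00     1.00]
Cofactors of I−A, C_ij = (−1)^(i+j)·(minor ij) (rows/columns in the sector order above):
  C_11 = (0.65)(1.00) − (-0.15)(0.00) = 0.6500
  C_12 = −[(-0.15)(1.00) − (-0.15)(-0.20)] = 0.1800
  C_13 = (-0.15)(0.00) − (0.65)(-0.20) = 0.1300
  C_21 = −[(-0.25)(1.00) − (-0.10)(0.00)] = 0.2500
  C_22 = (0.90)(1.00) − (-0.10)(-0.20) = 0.8800
  C_23 = −[(0.90)(0.00) − (-0.25)(-0.20)] = 0.0500
  C_31 = (-0.25)(-0.15) − (-0.10)(0.65) = 0.1025
  C_32 = −[(0.90)(-0.15) − (-0.10)(-0.15)] = 0.1500
  C_33 = (0.90)(0.65) − (-0.25)(-0.15) = 0.5475
det(I−A) = Σ_j (I−A)_1j·C_1j = (0.90)(0.6500) + (-0.25)(0.1800) + (-0.10)(0.1300) = 0.5270
adj(I−A) = Cᵀ =
  [ 0.6500   0.2500   0.1025]
  [ 0.1800   0.8800   0.1500]
  [ 0.1300   0.0500   0.5475]
(I − A)⁻¹ = adj(I−A) / det(I−A) ≈
  [   1.2334     0.4744     0.1945]
  [   0.3416     1.6698     0.2846]
  [   0.2467     0.0949     1.0389]
x = (I − A)⁻¹ d = adj(I−A)·d / det(I−A), with det(I−A) = 0.5270:
  x_1 = (0.6500·30 + 0.2500·20 + 0.1025·75) / 0.5270 = 32.1875 / 0.5270 ≈ 61.08
  x_2 = (0.1800·30 + 0.8800·20 + 0.1500·75) / 0.5270 = 34.25 / 0.5270 ≈ 64.99
  x_3 = (0.1300·30 + 0.0500·20 + 0.5475·75) / 0.5270 = 45.9625 / 0.5270 ≈ 87.22

x_1 = 61.08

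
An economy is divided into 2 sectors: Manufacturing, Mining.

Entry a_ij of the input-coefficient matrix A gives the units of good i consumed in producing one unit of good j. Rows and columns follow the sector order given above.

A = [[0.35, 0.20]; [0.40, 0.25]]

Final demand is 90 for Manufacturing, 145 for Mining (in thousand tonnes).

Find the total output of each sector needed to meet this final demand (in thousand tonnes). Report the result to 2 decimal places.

I − A =
  [   0.65    -0.20]
  [  -0.40     0.75]
det(I−A) = (0.65)(0.75) − (-0.20)(-0.40) = 0.4075
adj(I−A) = [[0.75, 0.20], [0.40, 0.65]]
(I − A)⁻¹ = adj(I−A) / det(I−A) ≈
  [   1.8405     0.4908]
  [   0.9816     1.5951]
x = (I − A)⁻¹ d = adj(I−A)·d / det(I−A), with det(I−A) = 0.4075:
  x_1 = (0.75·90 + 0.20·145) / 0.4075 = 96.50 / 0.4075 ≈ 236.81
  x_2 = (0.40·90 + 0.65·145) / 0.4075 = 130.25 / 0.4075 ≈ 319.63

x_1 = 236.81, x_2 = 319.63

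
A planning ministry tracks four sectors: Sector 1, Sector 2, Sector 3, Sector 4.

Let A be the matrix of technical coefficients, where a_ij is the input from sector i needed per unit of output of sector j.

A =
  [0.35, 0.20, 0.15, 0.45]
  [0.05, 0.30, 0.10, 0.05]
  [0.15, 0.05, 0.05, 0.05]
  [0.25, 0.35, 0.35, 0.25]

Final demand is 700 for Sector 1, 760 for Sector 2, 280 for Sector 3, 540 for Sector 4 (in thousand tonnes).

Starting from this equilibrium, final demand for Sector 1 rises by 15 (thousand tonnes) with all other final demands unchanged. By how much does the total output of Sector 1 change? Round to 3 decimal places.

Δx_1 = 39.805

I − A =
  [   0.65    -0.20    -0.15    -0.45]
  [  -0.05     0.70    -0.10    -0.05]
  [  -0.15    -0.05     0.95    -0.05]
  [  -0.25    -0.35    -0.35     0.75]
Compute the cofactors C_ij = (−1)^(i+j)·(3×3 minor ij) of I−A; the adjugate is their transpose:
adj(I−A) = Cᵀ =
  [ 0.463500   0.304750   0.220625   0.313125]
  [ 0.061750   0.302500   0.064250   0.061500]
  [ 0.088250   0.078750   0.233250   0.073750]
  [ 0.224500   0.279500   0.212375   0.400375]
det(I−A) = Σ_j (I−A)_1j·C_1j = (0.65)(0.463500) + (-0.20)(0.061750) + (-0.15)(0.088250) + (-0.45)(0.224500) = 0.1746625
(I − A)⁻¹ = adj(I−A) / det(I−A) ≈
  [   2.6537     1.7448     1.2632     1.7927]
  [   0.3535     1.7319     0.3679     0.3521]
  [   0.5053     0.4509     1.3354     0.4222]
  [   1.2853     1.6002     1.2159     2.2923]
Δx = (I − A)⁻¹ Δd with Δd having +15 in the Sector 1 component and 0 elsewhere.
So Δx_1 = L_11 · (+15), where L_11 = adj(I−A)_11 / det(I−A) = 0.463500 / 0.1746625.
Δx_1 = 0.463500 × (+15) / 0.1746625 = 6.9525 / 0.1746625 ≈ 39.805.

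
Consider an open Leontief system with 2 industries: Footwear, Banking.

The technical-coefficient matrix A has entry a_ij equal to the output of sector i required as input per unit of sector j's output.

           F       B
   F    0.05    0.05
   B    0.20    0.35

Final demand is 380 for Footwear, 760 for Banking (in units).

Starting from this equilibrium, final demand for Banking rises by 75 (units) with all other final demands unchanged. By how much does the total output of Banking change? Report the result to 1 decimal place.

I − A =
  [   0.95    -0.05]
  [  -0.20     0.65]
det(I−A) = (0.95)(0.65) − (-0.05)(-0.20) = 0.6075
adj(I−A) = [[0.65, 0.05], [0.20, 0.95]]
(I − A)⁻¹ = adj(I−A) / det(I−A) ≈
  [   1.0700     0.0823]
  [   0.3292     1.5638]
Δx = (I − A)⁻¹ Δd with Δd having +75 in the Banking component and 0 elsewhere.
So Δx_B = L_BB · (+75), where L_BB = adj(I−A)_BB / det(I−A) = 0.95 / 0.6075.
Δx_B = 0.95 × (+75) / 0.6075 = 71.25 / 0.6075 ≈ 117.3.

Δx_B = 117.3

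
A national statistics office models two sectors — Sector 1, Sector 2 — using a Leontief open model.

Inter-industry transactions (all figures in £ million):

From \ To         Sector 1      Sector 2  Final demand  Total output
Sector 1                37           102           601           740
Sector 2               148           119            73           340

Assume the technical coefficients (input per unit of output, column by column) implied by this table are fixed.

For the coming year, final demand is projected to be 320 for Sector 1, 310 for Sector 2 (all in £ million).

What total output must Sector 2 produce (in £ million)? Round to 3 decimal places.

x_2 = 643.049

Technical coefficients a_ij = z_ij / X_j:
  a_11 = 37/740 = 0.05, a_21 = 148/740 = 0.20
  a_12 = 102/340 = 0.30, a_22 = 119/340 = 0.35
I − A =
  [   0.95    -0.30]
  [  -0.20     0.65]
det(I−A) = (0.95)(0.65) − (-0.30)(-0.20) = 0.5575
adj(I−A) = [[0.65, 0.30], [0.20, 0.95]]
(I − A)⁻¹ = adj(I−A) / det(I−A) ≈
  [   1.1659     0.5381]
  [   0.3587     1.7040]
x = (I − A)⁻¹ d = adj(I−A)·d / det(I−A), with det(I−A) = 0.5575:
  x_1 = (0.65·320 + 0.30·310) / 0.5575 = 301.00 / 0.5575 ≈ 539.910
  x_2 = (0.20·320 + 0.95·310) / 0.5575 = 358.50 / 0.5575 ≈ 643.049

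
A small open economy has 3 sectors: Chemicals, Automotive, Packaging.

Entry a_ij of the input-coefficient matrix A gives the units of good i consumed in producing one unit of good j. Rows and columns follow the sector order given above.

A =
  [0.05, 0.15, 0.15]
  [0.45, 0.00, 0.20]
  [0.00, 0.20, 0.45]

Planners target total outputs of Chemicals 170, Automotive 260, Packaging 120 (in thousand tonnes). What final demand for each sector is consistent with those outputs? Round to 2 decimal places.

d_C = 104.50, d_A = 159.50, d_P = 14.00

I − A =
  [   0.95    -0.15    -0.15]
  [  -0.45     1.00    -0.20]
  [   0.00    -0.20     0.55]
d = (I − A) x:
  d_C = (+0.95)·170 + (-0.15)·260 + (-0.15)·120 = 104.50
  d_A = (-0.45)·170 + (+1.00)·260 + (-0.20)·120 = 159.50
  d_P = (+0.00)·170 + (-0.20)·260 + (+0.55)·120 = 14.00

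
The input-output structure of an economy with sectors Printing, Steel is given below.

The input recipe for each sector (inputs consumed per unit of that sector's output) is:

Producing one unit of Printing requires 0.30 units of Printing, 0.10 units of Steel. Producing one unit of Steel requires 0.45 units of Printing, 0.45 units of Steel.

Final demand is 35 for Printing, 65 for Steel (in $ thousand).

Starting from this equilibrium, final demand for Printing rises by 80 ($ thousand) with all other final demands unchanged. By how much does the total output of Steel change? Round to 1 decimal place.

I − A =
  [   0.70    -0.45]
  [  -0.10     0.55]
det(I−A) = (0.70)(0.55) − (-0.45)(-0.10) = 0.3400
adj(I−A) = [[0.55, 0.45], [0.10, 0.70]]
(I − A)⁻¹ = adj(I−A) / det(I−A) ≈
  [   1.6176     1.3235]
  [   0.2941     2.0588]
Δx = (I − A)⁻¹ Δd with Δd having +80 in the Printing component and 0 elsewhere.
So Δx_S = L_SP · (+80), where L_SP = adj(I−A)_SP / det(I−A) = 0.10 / 0.3400.
Δx_S = 0.10 × (+80) / 0.3400 = 8.00 / 0.3400 ≈ 23.5.

Δx_S = 23.5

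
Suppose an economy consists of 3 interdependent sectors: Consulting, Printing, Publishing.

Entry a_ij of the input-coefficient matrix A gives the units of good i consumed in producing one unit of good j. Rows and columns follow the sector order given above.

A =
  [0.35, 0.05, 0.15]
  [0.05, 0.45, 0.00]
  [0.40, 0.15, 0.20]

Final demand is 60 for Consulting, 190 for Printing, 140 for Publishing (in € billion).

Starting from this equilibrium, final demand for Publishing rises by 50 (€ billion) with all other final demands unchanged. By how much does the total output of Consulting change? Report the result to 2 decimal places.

I − A =
  [   0.65    -0.05    -0.15]
  [  -0.05     0.55     0.00]
  [  -0.40    -0.15     0.80]
Cofactors of I−A, C_ij = (−1)^(i+j)·(minor ij) (rows/columns in the sector order above):
  C_11 = (0.55)(0.80) − (0.00)(-0.15) = 0.4400
  C_12 = −[(-0.05)(0.80) − (0.00)(-0.40)] = 0.0400
  C_13 = (-0.05)(-0.15) − (0.55)(-0.40) = 0.2275
  C_21 = −[(-0.05)(0.80) − (-0.15)(-0.15)] = 0.0625
  C_22 = (0.65)(0.80) − (-0.15)(-0.40) = 0.4600
  C_23 = −[(0.65)(-0.15) − (-0.05)(-0.40)] = 0.1175
  C_31 = (-0.05)(0.00) − (-0.15)(0.55) = 0.0825
  C_32 = −[(0.65)(0.00) − (-0.15)(-0.05)] = 0.0075
  C_33 = (0.65)(0.55) − (-0.05)(-0.05) = 0.3550
det(I−A) = Σ_j (I−A)_1j·C_1j = (0.65)(0.4400) + (-0.05)(0.0400) + (-0.15)(0.2275) = 0.249875
adj(I−A) = Cᵀ =
  [ 0.4400   0.0625   0.0825]
  [ 0.0400   0.4600   0.0075]
  [ 0.2275   0.1175   0.3550]
(I − A)⁻¹ = adj(I−A) / det(I−A) ≈
  [   1.7609     0.2501     0.3302]
  [   0.1601     1.8409     0.0300]
  [   0.9105     0.4702     1.4207]
Δx = (I − A)⁻¹ Δd with Δd having +50 in the Publishing component and 0 elsewhere.
So Δx_1 = L_13 · (+50), where L_13 = adj(I−A)_13 / det(I−A) = 0.0825 / 0.249875.
Δx_1 = 0.0825 × (+50) / 0.249875 = 4.125 / 0.249875 ≈ 16.51.

Δx_1 = 16.51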